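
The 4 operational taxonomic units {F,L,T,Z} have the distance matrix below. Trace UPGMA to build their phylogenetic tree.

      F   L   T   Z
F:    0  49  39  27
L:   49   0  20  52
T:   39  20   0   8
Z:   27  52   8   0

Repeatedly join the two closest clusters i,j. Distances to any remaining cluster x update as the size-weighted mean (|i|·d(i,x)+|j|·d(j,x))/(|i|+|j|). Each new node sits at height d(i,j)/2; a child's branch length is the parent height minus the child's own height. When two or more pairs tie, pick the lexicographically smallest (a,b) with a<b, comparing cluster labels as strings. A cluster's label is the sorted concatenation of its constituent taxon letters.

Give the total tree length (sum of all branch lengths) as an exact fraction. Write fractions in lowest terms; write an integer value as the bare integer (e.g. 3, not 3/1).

365/6

iteration 1: select T,Z (d=8); attach at lengths (4, 4); label the merged cluster TZ
  updated: d(F,TZ)=33, d(L,TZ)=36
iteration 2: select F,TZ (d=33); attach at lengths (33/2, 25/2); label the merged cluster FTZ
  updated: d(FTZ,L)=121/3
iteration 3: select FTZ,L (d=121/3); attach at lengths (11/3, 121/6); label the merged cluster FLTZ
final tree: ((F:33/2,(T:4,Z:4):25/2):11/3,L:121/6)
total length: 365/6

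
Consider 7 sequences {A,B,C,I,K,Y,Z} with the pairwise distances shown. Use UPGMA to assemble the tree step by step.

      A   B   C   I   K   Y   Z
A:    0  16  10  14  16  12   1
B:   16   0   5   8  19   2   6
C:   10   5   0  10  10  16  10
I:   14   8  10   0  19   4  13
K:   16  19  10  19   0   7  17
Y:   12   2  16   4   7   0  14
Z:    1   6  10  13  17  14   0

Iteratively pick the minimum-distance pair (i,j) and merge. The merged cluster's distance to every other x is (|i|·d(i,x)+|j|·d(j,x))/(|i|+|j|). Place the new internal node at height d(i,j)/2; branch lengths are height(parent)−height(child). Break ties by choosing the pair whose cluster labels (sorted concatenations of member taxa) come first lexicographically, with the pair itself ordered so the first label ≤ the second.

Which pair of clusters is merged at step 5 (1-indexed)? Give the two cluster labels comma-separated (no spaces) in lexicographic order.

ACZ,BIY

1. join A+Z (d=1) ⇒ AZ; edges |A|=1/2, |Z|=1/2
  updated: d(AZ,B)=11, d(AZ,C)=10, d(AZ,I)=27/2, d(AZ,K)=33/2, d(AZ,Y)=13
2. join B+Y (d=2) ⇒ BY; edges |B|=1, |Y|=1
  updated: d(AZ,BY)=12, d(BY,C)=21/2, d(BY,I)=6, d(BY,K)=13
3. join BY+I (d=6) ⇒ BIY; edges |BY|=2, |I|=3
  updated: d(AZ,BIY)=25/2, d(BIY,C)=31/3, d(BIY,K)=15
4. join AZ+C (d=10) ⇒ ACZ; edges |AZ|=9/2, |C|=5
  updated: d(ACZ,BIY)=106/9, d(ACZ,K)=43/3
5. join ACZ+BIY (d=106/9) ⇒ ABCIYZ; edges |ACZ|=8/9, |BIY|=26/9
  updated: d(ABCIYZ,K)=44/3
6. join ABCIYZ+K (d=44/3) ⇒ ABCIKYZ; edges |ABCIYZ|=13/9, |K|=22/3
final tree: ((((A:1/2,Z:1/2):9/2,C:5):8/9,((B:1,Y:1):2,I:3):26/9):13/9,K:22/3)
total length: 541/18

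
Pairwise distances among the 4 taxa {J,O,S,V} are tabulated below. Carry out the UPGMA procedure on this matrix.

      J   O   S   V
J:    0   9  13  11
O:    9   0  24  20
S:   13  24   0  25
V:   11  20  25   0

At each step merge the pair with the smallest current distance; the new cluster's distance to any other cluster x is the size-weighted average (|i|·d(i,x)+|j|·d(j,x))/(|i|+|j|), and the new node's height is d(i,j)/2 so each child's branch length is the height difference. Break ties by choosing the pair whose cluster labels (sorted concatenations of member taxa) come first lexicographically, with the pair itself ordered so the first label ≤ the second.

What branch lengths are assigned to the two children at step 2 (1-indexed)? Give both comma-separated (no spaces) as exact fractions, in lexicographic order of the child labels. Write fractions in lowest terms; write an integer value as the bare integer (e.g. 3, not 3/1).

13/4,31/4

step 1: merge (J,O) at d=9; branch lengths J→9/2, O→9/2; new cluster JO
  updated: d(JO,S)=37/2, d(JO,V)=31/2
step 2: merge (JO,V) at d=31/2; branch lengths JO→13/4, V→31/4; new cluster JOV
  updated: d(JOV,S)=62/3
step 3: merge (JOV,S) at d=62/3; branch lengths JOV→31/12, S→31/3; new cluster JOSV
final tree: (((J:9/2,O:9/2):13/4,V:31/4):31/12,S:31/3)
total length: 395/12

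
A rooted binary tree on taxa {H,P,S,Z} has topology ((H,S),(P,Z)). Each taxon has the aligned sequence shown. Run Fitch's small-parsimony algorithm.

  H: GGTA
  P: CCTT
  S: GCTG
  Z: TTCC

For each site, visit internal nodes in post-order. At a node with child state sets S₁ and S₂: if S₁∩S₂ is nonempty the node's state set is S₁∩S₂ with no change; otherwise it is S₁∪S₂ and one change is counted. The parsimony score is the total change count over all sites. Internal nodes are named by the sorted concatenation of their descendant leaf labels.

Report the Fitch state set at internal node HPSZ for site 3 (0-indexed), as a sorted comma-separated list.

site 0, node HS: H={G} ∩ S={G} → {G} (+0)
site 0, node PZ: P={C} ∪ Z={T} → {C,T} (+1)
site 0, node HPSZ: HS={G} ∪ PZ={C,T} → {C,G,T} (+1)
site 1, node HS: H={G} ∪ S={C} → {C,G} (+1)
site 1, node PZ: P={C} ∪ Z={T} → {C,T} (+1)
site 1, node HPSZ: HS={C,G} ∩ PZ={C,T} → {C} (+0)
site 2, node HS: H={T} ∩ S={T} → {T} (+0)
site 2, node PZ: P={T} ∪ Z={C} → {C,T} (+1)
site 2, node HPSZ: HS={T} ∩ PZ={C,T} → {T} (+0)
site 3, node HS: H={A} ∪ S={G} → {A,G} (+1)
site 3, node PZ: P={T} ∪ Z={C} → {C,T} (+1)
site 3, node HPSZ: HS={A,G} ∪ PZ={C,T} → {A,C,G,T} (+1)
per-site changes: [2, 2, 1, 3]; total = 8

A,C,G,T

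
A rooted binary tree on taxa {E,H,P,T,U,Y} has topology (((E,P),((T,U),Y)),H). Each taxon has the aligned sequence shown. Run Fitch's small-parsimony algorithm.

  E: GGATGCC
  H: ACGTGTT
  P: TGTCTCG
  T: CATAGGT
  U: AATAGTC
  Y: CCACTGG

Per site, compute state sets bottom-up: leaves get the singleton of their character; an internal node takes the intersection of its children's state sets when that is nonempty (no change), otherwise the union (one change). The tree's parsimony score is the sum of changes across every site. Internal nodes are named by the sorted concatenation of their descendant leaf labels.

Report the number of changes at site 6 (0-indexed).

4

site 0, node EP: E={G} ∪ P={T} → {G,T} (+1)
site 0, node TU: T={C} ∪ U={A} → {A,C} (+1)
site 0, node TUY: TU={A,C} ∩ Y={C} → {C} (+0)
site 0, node EPTUY: EP={G,T} ∪ TUY={C} → {C,G,T} (+1)
site 0, node EHPTUY: EPTUY={C,G,T} ∪ H={A} → {A,C,G,T} (+1)
site 1, node EP: E={G} ∩ P={G} → {G} (+0)
site 1, node TU: T={A} ∩ U={A} → {A} (+0)
site 1, node TUY: TU={A} ∪ Y={C} → {A,C} (+1)
site 1, node EPTUY: EP={G} ∪ TUY={A,C} → {A,C,G} (+1)
site 1, node EHPTUY: EPTUY={A,C,G} ∩ H={C} → {C} (+0)
site 2, node EP: E={A} ∪ P={T} → {A,T} (+1)
site 2, node TU: T={T} ∩ U={T} → {T} (+0)
site 2, node TUY: TU={T} ∪ Y={A} → {A,T} (+1)
site 2, node EPTUY: EP={A,T} ∩ TUY={A,T} → {A,T} (+0)
site 2, node EHPTUY: EPTUY={A,T} ∪ H={G} → {A,G,T} (+1)
site 3, node EP: E={T} ∪ P={C} → {C,T} (+1)
site 3, node TU: T={A} ∩ U={A} → {A} (+0)
site 3, node TUY: TU={A} ∪ Y={C} → {A,C} (+1)
site 3, node EPTUY: EP={C,T} ∩ TUY={A,C} → {C} (+0)
site 3, node EHPTUY: EPTUY={C} ∪ H={T} → {C,T} (+1)
site 4, node EP: E={G} ∪ P={T} → {G,T} (+1)
site 4, node TU: T={G} ∩ U={G} → {G} (+0)
site 4, node TUY: TU={G} ∪ Y={T} → {G,T} (+1)
site 4, node EPTUY: EP={G,T} ∩ TUY={G,T} → {G,T} (+0)
site 4, node EHPTUY: EPTUY={G,T} ∩ H={G} → {G} (+0)
site 5, node EP: E={C} ∩ P={C} → {C} (+0)
site 5, node TU: T={G} ∪ U={T} → {G,T} (+1)
site 5, node TUY: TU={G,T} ∩ Y={G} → {G} (+0)
site 5, node EPTUY: EP={C} ∪ TUY={G} → {C,G} (+1)
site 5, node EHPTUY: EPTUY={C,G} ∪ H={T} → {C,G,T} (+1)
site 6, node EP: E={C} ∪ P={G} → {C,G} (+1)
site 6, node TU: T={T} ∪ U={C} → {C,T} (+1)
site 6, node TUY: TU={C,T} ∪ Y={G} → {C,G,T} (+1)
site 6, node EPTUY: EP={C,G} ∩ TUY={C,G,T} → {C,G} (+0)
site 6, node EHPTUY: EPTUY={C,G} ∪ H={T} → {C,G,T} (+1)
per-site changes: [4, 2, 3, 3, 2, 3, 4]; total = 21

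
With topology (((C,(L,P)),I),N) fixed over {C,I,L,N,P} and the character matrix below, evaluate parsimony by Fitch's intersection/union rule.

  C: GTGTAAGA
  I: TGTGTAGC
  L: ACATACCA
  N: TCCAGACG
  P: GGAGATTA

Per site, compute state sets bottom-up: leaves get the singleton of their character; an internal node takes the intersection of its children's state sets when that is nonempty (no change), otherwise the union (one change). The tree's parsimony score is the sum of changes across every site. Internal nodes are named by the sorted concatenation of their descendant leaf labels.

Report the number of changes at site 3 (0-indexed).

[col 0] LP: children L:{A}, P:{G} ∪→ {A,G}; cost 1
[col 0] CLP: children C:{G}, LP:{A,G} ∩→ {G}; cost 0
[col 0] CILP: children CLP:{G}, I:{T} ∪→ {G,T}; cost 1
[col 0] CILNP: children CILP:{G,T}, N:{T} ∩→ {T}; cost 0
[col 1] LP: children L:{C}, P:{G} ∪→ {C,G}; cost 1
[col 1] CLP: children C:{T}, LP:{C,G} ∪→ {C,G,T}; cost 1
[col 1] CILP: children CLP:{C,G,T}, I:{G} ∩→ {G}; cost 0
[col 1] CILNP: children CILP:{G}, N:{C} ∪→ {C,G}; cost 1
[col 2] LP: children L:{A}, P:{A} ∩→ {A}; cost 0
[col 2] CLP: children C:{G}, LP:{A} ∪→ {A,G}; cost 1
[col 2] CILP: children CLP:{A,G}, I:{T} ∪→ {A,G,T}; cost 1
[col 2] CILNP: children CILP:{A,G,T}, N:{C} ∪→ {A,C,G,T}; cost 1
[col 3] LP: children L:{T}, P:{G} ∪→ {G,T}; cost 1
[col 3] CLP: children C:{T}, LP:{G,T} ∩→ {T}; cost 0
[col 3] CILP: children CLP:{T}, I:{G} ∪→ {G,T}; cost 1
[col 3] CILNP: children CILP:{G,T}, N:{A} ∪→ {A,G,T}; cost 1
[col 4] LP: children L:{A}, P:{A} ∩→ {A}; cost 0
[col 4] CLP: children C:{A}, LP:{A} ∩→ {A}; cost 0
[col 4] CILP: children CLP:{A}, I:{T} ∪→ {A,T}; cost 1
[col 4] CILNP: children CILP:{A,T}, N:{G} ∪→ {A,G,T}; cost 1
[col 5] LP: children L:{C}, P:{T} ∪→ {C,T}; cost 1
[col 5] CLP: children C:{A}, LP:{C,T} ∪→ {A,C,T}; cost 1
[col 5] CILP: children CLP:{A,C,T}, I:{A} ∩→ {A}; cost 0
[col 5] CILNP: children CILP:{A}, N:{A} ∩→ {A}; cost 0
[col 6] LP: children L:{C}, P:{T} ∪→ {C,T}; cost 1
[col 6] CLP: children C:{G}, LP:{C,T} ∪→ {C,G,T}; cost 1
[col 6] CILP: children CLP:{C,G,T}, I:{G} ∩→ {G}; cost 0
[col 6] CILNP: children CILP:{G}, N:{C} ∪→ {C,G}; cost 1
[col 7] LP: children L:{A}, P:{A} ∩→ {A}; cost 0
[col 7] CLP: children C:{A}, LP:{A} ∩→ {A}; cost 0
[col 7] CILP: children CLP:{A}, I:{C} ∪→ {A,C}; cost 1
[col 7] CILNP: children CILP:{A,C}, N:{G} ∪→ {A,C,G}; cost 1
per-site changes: [2, 3, 3, 3, 2, 2, 3, 2]; total = 20

3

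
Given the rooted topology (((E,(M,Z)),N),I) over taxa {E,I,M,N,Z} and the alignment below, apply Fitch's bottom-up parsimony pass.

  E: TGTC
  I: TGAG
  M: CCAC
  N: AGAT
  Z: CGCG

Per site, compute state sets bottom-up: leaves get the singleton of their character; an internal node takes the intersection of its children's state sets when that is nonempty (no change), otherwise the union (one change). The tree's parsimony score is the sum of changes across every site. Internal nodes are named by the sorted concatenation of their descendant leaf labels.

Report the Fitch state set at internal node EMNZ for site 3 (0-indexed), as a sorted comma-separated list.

MZ@0: {C} ∩ {C} = {C} (intersection, +0)
EMZ@0: {T} ∪ {C} = {C,T} (union, +1)
EMNZ@0: {C,T} ∪ {A} = {A,C,T} (union, +1)
EIMNZ@0: {A,C,T} ∩ {T} = {T} (intersection, +0)
MZ@1: {C} ∪ {G} = {C,G} (union, +1)
EMZ@1: {G} ∩ {C,G} = {G} (intersection, +0)
EMNZ@1: {G} ∩ {G} = {G} (intersection, +0)
EIMNZ@1: {G} ∩ {G} = {G} (intersection, +0)
MZ@2: {A} ∪ {C} = {A,C} (union, +1)
EMZ@2: {T} ∪ {A,C} = {A,C,T} (union, +1)
EMNZ@2: {A,C,T} ∩ {A} = {A} (intersection, +0)
EIMNZ@2: {A} ∩ {A} = {A} (intersection, +0)
MZ@3: {C} ∪ {G} = {C,G} (union, +1)
EMZ@3: {C} ∩ {C,G} = {C} (intersection, +0)
EMNZ@3: {C} ∪ {T} = {C,T} (union, +1)
EIMNZ@3: {C,T} ∪ {G} = {C,G,T} (union, +1)
per-site changes: [2, 1, 2, 3]; total = 8

C,T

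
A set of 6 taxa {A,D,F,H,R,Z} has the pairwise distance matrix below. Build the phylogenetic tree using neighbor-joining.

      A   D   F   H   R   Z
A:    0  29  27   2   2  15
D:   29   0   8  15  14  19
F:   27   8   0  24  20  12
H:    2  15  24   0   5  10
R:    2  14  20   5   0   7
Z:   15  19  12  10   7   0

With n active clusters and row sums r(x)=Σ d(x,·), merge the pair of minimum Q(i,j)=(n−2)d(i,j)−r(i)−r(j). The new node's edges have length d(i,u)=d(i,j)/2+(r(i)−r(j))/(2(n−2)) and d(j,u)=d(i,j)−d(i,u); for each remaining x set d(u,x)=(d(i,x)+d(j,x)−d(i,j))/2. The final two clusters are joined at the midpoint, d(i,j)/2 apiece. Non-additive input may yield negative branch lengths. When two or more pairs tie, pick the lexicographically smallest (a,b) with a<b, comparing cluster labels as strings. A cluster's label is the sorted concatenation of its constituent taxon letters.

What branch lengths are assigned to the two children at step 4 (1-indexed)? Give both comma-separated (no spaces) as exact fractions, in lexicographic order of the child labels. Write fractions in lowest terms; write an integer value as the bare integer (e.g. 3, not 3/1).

61/16,89/16

iteration 1: select D,F (d=8, Q=-144); attach at lengths (13/4, 19/4); label the merged cluster DF
  updated: d(A,DF)=24, d(DF,H)=31/2, d(DF,R)=13, d(DF,Z)=23/2
iteration 2: select DF,Z (d=23/2, Q=-73); attach at lengths (55/6, 7/3); label the merged cluster DFZ
  updated: d(A,DFZ)=55/4, d(DFZ,H)=7, d(DFZ,R)=17/4
iteration 3: select A,H (d=2, Q=-111/4); attach at lengths (31/16, 1/16); label the merged cluster AH
  updated: d(AH,DFZ)=75/8, d(AH,R)=5/2
iteration 4: select AH,DFZ (d=75/8, Q=-129/8); attach at lengths (61/16, 89/16); label the merged cluster ADFHZ
  updated: d(ADFHZ,R)=-21/16
iteration 5: select ADFHZ,R (d=-21/16); attach at lengths (-21/32, -21/32); label the merged cluster ADFHRZ
final tree: (((A:31/16,H:1/16):61/16,((D:13/4,F:19/4):55/6,Z:7/3):89/16):-21/32,R:-21/32)
total length: 473/16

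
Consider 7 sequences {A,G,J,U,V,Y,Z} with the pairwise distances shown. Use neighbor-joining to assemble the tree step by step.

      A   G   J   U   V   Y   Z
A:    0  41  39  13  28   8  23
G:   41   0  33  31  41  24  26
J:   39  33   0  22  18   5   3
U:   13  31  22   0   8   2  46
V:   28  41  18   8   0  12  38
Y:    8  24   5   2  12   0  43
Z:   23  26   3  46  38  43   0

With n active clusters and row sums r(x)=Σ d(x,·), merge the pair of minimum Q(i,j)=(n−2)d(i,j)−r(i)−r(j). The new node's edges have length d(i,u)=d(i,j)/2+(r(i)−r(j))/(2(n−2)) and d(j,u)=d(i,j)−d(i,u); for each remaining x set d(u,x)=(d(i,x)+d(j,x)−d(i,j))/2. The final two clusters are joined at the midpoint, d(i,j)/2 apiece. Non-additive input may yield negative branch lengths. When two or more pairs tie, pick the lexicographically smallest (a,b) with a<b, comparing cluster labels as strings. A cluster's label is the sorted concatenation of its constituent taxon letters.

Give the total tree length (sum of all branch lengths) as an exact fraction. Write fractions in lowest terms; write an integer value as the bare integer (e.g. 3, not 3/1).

iteration 1: select J,Z (d=3, Q=-284); attach at lengths (-22/5, 37/5); label the merged cluster JZ
  updated: d(A,JZ)=59/2, d(G,JZ)=28, d(JZ,U)=65/2, d(JZ,V)=53/2, d(JZ,Y)=45/2
iteration 2: select G,JZ (d=28, Q=-192); attach at lengths (69/4, 43/4); label the merged cluster GJZ
  updated: d(A,GJZ)=85/4, d(GJZ,U)=71/4, d(GJZ,V)=79/4, d(GJZ,Y)=37/4
iteration 3: select U,V (d=8, Q=-169/2); attach at lengths (-1/2, 17/2); label the merged cluster UV
  updated: d(A,UV)=33/2, d(GJZ,UV)=59/4, d(UV,Y)=3
iteration 4: select A,Y (d=8, Q=-50); attach at lengths (83/8, -19/8); label the merged cluster AY
  updated: d(AY,GJZ)=45/4, d(AY,UV)=23/4
iteration 5: select AY,GJZ (d=45/4, Q=-127/4); attach at lengths (9/8, 81/8); label the merged cluster AGJYZ
  updated: d(AGJYZ,UV)=37/8
iteration 6: select AGJYZ,UV (d=37/8); attach at lengths (37/16, 37/16); label the merged cluster AGJUVYZ
final tree: (((A:83/8,Y:-19/8):9/8,(G:69/4,(J:-22/5,Z:37/5):43/4):81/8):37/16,(U:-1/2,V:17/2):37/16)
total length: 503/8

503/8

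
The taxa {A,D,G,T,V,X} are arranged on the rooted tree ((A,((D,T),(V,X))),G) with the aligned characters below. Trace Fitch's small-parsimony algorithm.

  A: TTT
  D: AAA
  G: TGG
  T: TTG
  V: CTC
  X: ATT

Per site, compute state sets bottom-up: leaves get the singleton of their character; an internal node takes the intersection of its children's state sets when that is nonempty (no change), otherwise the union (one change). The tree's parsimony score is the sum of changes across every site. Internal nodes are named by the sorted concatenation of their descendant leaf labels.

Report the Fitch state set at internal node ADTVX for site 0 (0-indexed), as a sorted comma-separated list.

site 0, node DT: D={A} ∪ T={T} → {A,T} (+1)
site 0, node VX: V={C} ∪ X={A} → {A,C} (+1)
site 0, node DTVX: DT={A,T} ∩ VX={A,C} → {A} (+0)
site 0, node ADTVX: A={T} ∪ DTVX={A} → {A,T} (+1)
site 0, node ADGTVX: ADTVX={A,T} ∩ G={T} → {T} (+0)
site 1, node DT: D={A} ∪ T={T} → {A,T} (+1)
site 1, node VX: V={T} ∩ X={T} → {T} (+0)
site 1, node DTVX: DT={A,T} ∩ VX={T} → {T} (+0)
site 1, node ADTVX: A={T} ∩ DTVX={T} → {T} (+0)
site 1, node ADGTVX: ADTVX={T} ∪ G={G} → {G,T} (+1)
site 2, node DT: D={A} ∪ T={G} → {A,G} (+1)
site 2, node VX: V={C} ∪ X={T} → {C,T} (+1)
site 2, node DTVX: DT={A,G} ∪ VX={C,T} → {A,C,G,T} (+1)
site 2, node ADTVX: A={T} ∩ DTVX={A,C,G,T} → {T} (+0)
site 2, node ADGTVX: ADTVX={T} ∪ G={G} → {G,T} (+1)
per-site changes: [3, 2, 4]; total = 9

A,T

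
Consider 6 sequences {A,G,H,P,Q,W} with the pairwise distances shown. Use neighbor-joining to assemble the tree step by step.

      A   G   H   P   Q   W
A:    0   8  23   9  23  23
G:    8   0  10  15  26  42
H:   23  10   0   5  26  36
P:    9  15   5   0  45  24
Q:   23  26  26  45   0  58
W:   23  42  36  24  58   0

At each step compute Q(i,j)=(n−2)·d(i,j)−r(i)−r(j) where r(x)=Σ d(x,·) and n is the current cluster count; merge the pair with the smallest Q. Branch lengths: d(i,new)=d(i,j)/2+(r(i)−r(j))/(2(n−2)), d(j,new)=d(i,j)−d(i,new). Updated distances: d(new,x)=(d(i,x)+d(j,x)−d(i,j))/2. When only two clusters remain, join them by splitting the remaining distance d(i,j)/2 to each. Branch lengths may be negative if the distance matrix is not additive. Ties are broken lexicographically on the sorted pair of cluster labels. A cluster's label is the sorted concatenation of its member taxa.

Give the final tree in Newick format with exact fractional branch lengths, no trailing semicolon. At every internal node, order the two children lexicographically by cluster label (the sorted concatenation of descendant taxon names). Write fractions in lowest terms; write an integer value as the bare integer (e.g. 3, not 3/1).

step 1: merge (P,W) at d=24, Q=-185; branch lengths P→11/8, W→181/8; new cluster PW
  updated: d(A,PW)=4, d(G,PW)=33/2, d(H,PW)=17/2, d(PW,Q)=79/2
step 2: merge (A,PW) at d=4, Q=-229/2; branch lengths A→1/4, PW→15/4; new cluster APW
  updated: d(APW,G)=41/4, d(APW,H)=55/4, d(APW,Q)=117/4
step 3: merge (APW,G) at d=41/4, Q=-79; branch lengths APW→55/8, G→27/8; new cluster AGPW
  updated: d(AGPW,H)=27/4, d(AGPW,Q)=45/2
step 4: merge (AGPW,H) at d=27/4, Q=-221/4; branch lengths AGPW→13/8, H→41/8; new cluster AGHPW
  updated: d(AGHPW,Q)=167/8
step 5: merge (AGHPW,Q) at d=167/8; branch lengths AGHPW→167/16, Q→167/16; new cluster AGHPQW
final tree: ((((A:1/4,(P:11/8,W:181/8):15/4):55/8,G:27/8):13/8,H:41/8):167/16,Q:167/16)
total length: 527/8

((((A:1/4,(P:11/8,W:181/8):15/4):55/8,G:27/8):13/8,H:41/8):167/16,Q:167/16)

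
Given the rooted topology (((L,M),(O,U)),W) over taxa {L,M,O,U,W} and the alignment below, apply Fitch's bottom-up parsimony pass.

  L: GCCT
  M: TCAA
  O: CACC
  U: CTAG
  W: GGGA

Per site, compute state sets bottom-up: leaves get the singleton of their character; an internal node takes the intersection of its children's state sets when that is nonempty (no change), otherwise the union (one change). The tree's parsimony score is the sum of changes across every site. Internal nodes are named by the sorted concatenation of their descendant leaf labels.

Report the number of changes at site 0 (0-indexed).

2

site 0, node LM: L={G} ∪ M={T} → {G,T} (+1)
site 0, node OU: O={C} ∩ U={C} → {C} (+0)
site 0, node LMOU: LM={G,T} ∪ OU={C} → {C,G,T} (+1)
site 0, node LMOUW: LMOU={C,G,T} ∩ W={G} → {G} (+0)
site 1, node LM: L={C} ∩ M={C} → {C} (+0)
site 1, node OU: O={A} ∪ U={T} → {A,T} (+1)
site 1, node LMOU: LM={C} ∪ OU={A,T} → {A,C,T} (+1)
site 1, node LMOUW: LMOU={A,C,T} ∪ W={G} → {A,C,G,T} (+1)
site 2, node LM: L={C} ∪ M={A} → {A,C} (+1)
site 2, node OU: O={C} ∪ U={A} → {A,C} (+1)
site 2, node LMOU: LM={A,C} ∩ OU={A,C} → {A,C} (+0)
site 2, node LMOUW: LMOU={A,C} ∪ W={G} → {A,C,G} (+1)
site 3, node LM: L={T} ∪ M={A} → {A,T} (+1)
site 3, node OU: O={C} ∪ U={G} → {C,G} (+1)
site 3, node LMOU: LM={A,T} ∪ OU={C,G} → {A,C,G,T} (+1)
site 3, node LMOUW: LMOU={A,C,G,T} ∩ W={A} → {A} (+0)
per-site changes: [2, 3, 3, 3]; total = 11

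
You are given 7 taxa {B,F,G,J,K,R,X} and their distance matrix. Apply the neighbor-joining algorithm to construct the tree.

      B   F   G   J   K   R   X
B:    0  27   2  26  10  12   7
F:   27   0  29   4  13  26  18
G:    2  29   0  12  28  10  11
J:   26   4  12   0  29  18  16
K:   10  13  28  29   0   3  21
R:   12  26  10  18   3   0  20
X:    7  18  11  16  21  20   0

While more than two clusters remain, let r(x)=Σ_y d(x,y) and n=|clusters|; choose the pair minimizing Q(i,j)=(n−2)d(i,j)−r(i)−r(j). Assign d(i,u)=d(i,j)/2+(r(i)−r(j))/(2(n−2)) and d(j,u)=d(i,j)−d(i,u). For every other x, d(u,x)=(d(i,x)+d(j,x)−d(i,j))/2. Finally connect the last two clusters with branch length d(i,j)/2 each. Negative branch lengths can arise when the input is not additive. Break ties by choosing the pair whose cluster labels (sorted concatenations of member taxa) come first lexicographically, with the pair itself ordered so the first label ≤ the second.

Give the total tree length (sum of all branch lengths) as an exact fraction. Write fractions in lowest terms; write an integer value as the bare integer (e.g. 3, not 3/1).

155/4

step 1: merge (F,J) at d=4, Q=-202; branch lengths F→16/5, J→4/5; new cluster FJ
  updated: d(B,FJ)=49/2, d(FJ,G)=37/2, d(FJ,K)=19, d(FJ,R)=20, d(FJ,X)=15
step 2: merge (K,R) at d=3, Q=-134; branch lengths K→7/2, R→-1/2; new cluster KR
  updated: d(B,KR)=19/2, d(FJ,KR)=18, d(G,KR)=35/2, d(KR,X)=19
step 3: merge (B,G) at d=2, Q=-86; branch lengths B→0, G→2; new cluster BG
  updated: d(BG,FJ)=41/2, d(BG,KR)=25/2, d(BG,X)=8
step 4: merge (BG,X) at d=8, Q=-67; branch lengths BG→15/4, X→17/4; new cluster BGX
  updated: d(BGX,FJ)=55/4, d(BGX,KR)=47/4
step 5: merge (BGX,FJ) at d=55/4, Q=-87/2; branch lengths BGX→15/4, FJ→10; new cluster BFGJX
  updated: d(BFGJX,KR)=8
step 6: merge (BFGJX,KR) at d=8; branch lengths BFGJX→4, KR→4; new cluster BFGJKRX
final tree: ((((B:0,G:2):15/4,X:17/4):15/4,(F:16/5,J:4/5):10):4,(K:7/2,R:-1/2):4)
total length: 155/4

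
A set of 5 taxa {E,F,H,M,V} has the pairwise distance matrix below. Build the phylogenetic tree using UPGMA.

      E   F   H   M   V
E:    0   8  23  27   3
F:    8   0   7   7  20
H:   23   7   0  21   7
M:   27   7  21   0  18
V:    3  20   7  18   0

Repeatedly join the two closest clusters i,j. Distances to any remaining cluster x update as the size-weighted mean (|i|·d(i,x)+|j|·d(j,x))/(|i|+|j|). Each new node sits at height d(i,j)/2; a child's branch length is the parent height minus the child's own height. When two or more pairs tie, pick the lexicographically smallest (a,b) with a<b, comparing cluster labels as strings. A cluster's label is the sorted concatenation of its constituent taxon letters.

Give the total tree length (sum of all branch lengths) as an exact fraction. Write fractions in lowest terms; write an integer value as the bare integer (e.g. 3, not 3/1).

1. join E+V (d=3) ⇒ EV; edges |E|=3/2, |V|=3/2
  updated: d(EV,F)=14, d(EV,H)=15, d(EV,M)=45/2
2. join F+H (d=7) ⇒ FH; edges |F|=7/2, |H|=7/2
  updated: d(EV,FH)=29/2, d(FH,M)=14
3. join FH+M (d=14) ⇒ FHM; edges |FH|=7/2, |M|=7
  updated: d(EV,FHM)=103/6
4. join EV+FHM (d=103/6) ⇒ EFHMV; edges |EV|=85/12, |FHM|=19/12
final tree: ((E:3/2,V:3/2):85/12,((F:7/2,H:7/2):7/2,M:7):19/12)
total length: 175/6

175/6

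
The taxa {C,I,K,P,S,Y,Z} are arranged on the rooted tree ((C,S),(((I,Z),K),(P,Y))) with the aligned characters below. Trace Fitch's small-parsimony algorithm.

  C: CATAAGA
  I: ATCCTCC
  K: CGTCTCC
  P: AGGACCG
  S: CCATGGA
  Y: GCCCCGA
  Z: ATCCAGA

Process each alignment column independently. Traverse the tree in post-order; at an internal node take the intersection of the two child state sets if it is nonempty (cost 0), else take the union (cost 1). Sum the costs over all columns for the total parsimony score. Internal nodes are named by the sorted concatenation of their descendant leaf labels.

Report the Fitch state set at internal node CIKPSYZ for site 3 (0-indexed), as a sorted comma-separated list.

A,C,T

site 0, node CS: C={C} ∩ S={C} → {C} (+0)
site 0, node IZ: I={A} ∩ Z={A} → {A} (+0)
site 0, node IKZ: IZ={A} ∪ K={C} → {A,C} (+1)
site 0, node PY: P={A} ∪ Y={G} → {A,G} (+1)
site 0, node IKPYZ: IKZ={A,C} ∩ PY={A,G} → {A} (+0)
site 0, node CIKPSYZ: CS={C} ∪ IKPYZ={A} → {A,C} (+1)
site 1, node CS: C={A} ∪ S={C} → {A,C} (+1)
site 1, node IZ: I={T} ∩ Z={T} → {T} (+0)
site 1, node IKZ: IZ={T} ∪ K={G} → {G,T} (+1)
site 1, node PY: P={G} ∪ Y={C} → {C,G} (+1)
site 1, node IKPYZ: IKZ={G,T} ∩ PY={C,G} → {G} (+0)
site 1, node CIKPSYZ: CS={A,C} ∪ IKPYZ={G} → {A,C,G} (+1)
site 2, node CS: C={T} ∪ S={A} → {A,T} (+1)
site 2, node IZ: I={C} ∩ Z={C} → {C} (+0)
site 2, node IKZ: IZ={C} ∪ K={T} → {C,T} (+1)
site 2, node PY: P={G} ∪ Y={C} → {C,G} (+1)
site 2, node IKPYZ: IKZ={C,T} ∩ PY={C,G} → {C} (+0)
site 2, node CIKPSYZ: CS={A,T} ∪ IKPYZ={C} → {A,C,T} (+1)
site 3, node CS: C={A} ∪ S={T} → {A,T} (+1)
site 3, node IZ: I={C} ∩ Z={C} → {C} (+0)
site 3, node IKZ: IZ={C} ∩ K={C} → {C} (+0)
site 3, node PY: P={A} ∪ Y={C} → {A,C} (+1)
site 3, node IKPYZ: IKZ={C} ∩ PY={A,C} → {C} (+0)
site 3, node CIKPSYZ: CS={A,T} ∪ IKPYZ={C} → {A,C,T} (+1)
site 4, node CS: C={A} ∪ S={G} → {A,G} (+1)
site 4, node IZ: I={T} ∪ Z={A} → {A,T} (+1)
site 4, node IKZ: IZ={A,T} ∩ K={T} → {T} (+0)
site 4, node PY: P={C} ∩ Y={C} → {C} (+0)
site 4, node IKPYZ: IKZ={T} ∪ PY={C} → {C,T} (+1)
site 4, node CIKPSYZ: CS={A,G} ∪ IKPYZ={C,T} → {A,C,G,T} (+1)
site 5, node CS: C={G} ∩ S={G} → {G} (+0)
site 5, node IZ: I={C} ∪ Z={G} → {C,G} (+1)
site 5, node IKZ: IZ={C,G} ∩ K={C} → {C} (+0)
site 5, node PY: P={C} ∪ Y={G} → {C,G} (+1)
site 5, node IKPYZ: IKZ={C} ∩ PY={C,G} → {C} (+0)
site 5, node CIKPSYZ: CS={G} ∪ IKPYZ={C} → {C,G} (+1)
site 6, node CS: C={A} ∩ S={A} → {A} (+0)
site 6, node IZ: I={C} ∪ Z={A} → {A,C} (+1)
site 6, node IKZ: IZ={A,C} ∩ K={C} → {C} (+0)
site 6, node PY: P={G} ∪ Y={A} → {A,G} (+1)
site 6, node IKPYZ: IKZ={C} ∪ PY={A,G} → {A,C,G} (+1)
site 6, node CIKPSYZ: CS={A} ∩ IKPYZ={A,C,G} → {A} (+0)
per-site changes: [3, 4, 4, 3, 4, 3, 3]; total = 24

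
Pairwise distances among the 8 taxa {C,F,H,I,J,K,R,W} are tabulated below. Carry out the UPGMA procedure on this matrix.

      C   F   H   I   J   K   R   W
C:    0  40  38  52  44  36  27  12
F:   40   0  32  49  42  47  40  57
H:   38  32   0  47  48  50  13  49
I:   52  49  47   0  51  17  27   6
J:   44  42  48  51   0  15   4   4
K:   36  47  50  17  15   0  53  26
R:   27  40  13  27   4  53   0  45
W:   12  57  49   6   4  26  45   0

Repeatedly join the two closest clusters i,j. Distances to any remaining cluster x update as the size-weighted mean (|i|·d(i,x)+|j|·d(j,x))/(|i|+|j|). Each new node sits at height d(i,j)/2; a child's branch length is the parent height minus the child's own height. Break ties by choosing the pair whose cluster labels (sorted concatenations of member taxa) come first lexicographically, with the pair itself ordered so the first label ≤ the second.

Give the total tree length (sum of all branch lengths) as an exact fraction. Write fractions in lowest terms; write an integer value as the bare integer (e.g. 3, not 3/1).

9263/84

step 1: merge (J,R) at d=4; branch lengths J→2, R→2; new cluster JR
  updated: d(C,JR)=71/2, d(F,JR)=41, d(H,JR)=61/2, d(I,JR)=39, d(JR,K)=34, d(JR,W)=49/2
step 2: merge (I,W) at d=6; branch lengths I→3, W→3; new cluster IW
  updated: d(C,IW)=32, d(F,IW)=53, d(H,IW)=48, d(IW,JR)=127/4, d(IW,K)=43/2
step 3: merge (IW,K) at d=43/2; branch lengths IW→31/4, K→43/4; new cluster IKW
  updated: d(C,IKW)=100/3, d(F,IKW)=51, d(H,IKW)=146/3, d(IKW,JR)=65/2
step 4: merge (H,JR) at d=61/2; branch lengths H→61/4, JR→53/4; new cluster HJR
  updated: d(C,HJR)=109/3, d(F,HJR)=38, d(HJR,IKW)=341/9
step 5: merge (C,IKW) at d=100/3; branch lengths C→50/3, IKW→71/12; new cluster CIKW
  updated: d(CIKW,F)=193/4, d(CIKW,HJR)=75/2
step 6: merge (CIKW,HJR) at d=75/2; branch lengths CIKW→25/12, HJR→7/2; new cluster CHIJKRW
  updated: d(CHIJKRW,F)=307/7
step 7: merge (CHIJKRW,F) at d=307/7; branch lengths CHIJKRW→89/28, F→307/14; new cluster CFHIJKRW
final tree: (((C:50/3,((I:3,W:3):31/4,K:43/4):71/12):25/12,(H:61/4,(J:2,R:2):53/4):7/2):89/28,F:307/14)
total length: 9263/84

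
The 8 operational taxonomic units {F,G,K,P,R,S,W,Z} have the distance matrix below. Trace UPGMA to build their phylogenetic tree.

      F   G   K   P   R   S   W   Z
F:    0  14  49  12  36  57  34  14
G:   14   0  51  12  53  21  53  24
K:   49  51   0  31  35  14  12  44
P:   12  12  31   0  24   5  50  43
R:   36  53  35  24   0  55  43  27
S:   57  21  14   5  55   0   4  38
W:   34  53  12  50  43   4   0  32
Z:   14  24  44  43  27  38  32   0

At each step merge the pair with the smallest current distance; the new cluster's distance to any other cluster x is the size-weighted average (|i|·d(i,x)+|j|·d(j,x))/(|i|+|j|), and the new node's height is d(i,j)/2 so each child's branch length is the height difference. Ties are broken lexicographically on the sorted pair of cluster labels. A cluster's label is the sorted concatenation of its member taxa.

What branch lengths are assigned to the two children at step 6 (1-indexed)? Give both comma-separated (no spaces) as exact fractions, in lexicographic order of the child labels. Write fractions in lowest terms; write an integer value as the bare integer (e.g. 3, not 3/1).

4,35/2

step 1: merge (S,W) at d=4; branch lengths S→2, W→2; new cluster SW
  updated: d(F,SW)=91/2, d(G,SW)=37, d(K,SW)=13, d(P,SW)=55/2, d(R,SW)=49, d(SW,Z)=35
step 2: merge (F,P) at d=12; branch lengths F→6, P→6; new cluster FP
  updated: d(FP,G)=13, d(FP,K)=40, d(FP,R)=30, d(FP,SW)=73/2, d(FP,Z)=57/2
step 3: merge (FP,G) at d=13; branch lengths FP→1/2, G→13/2; new cluster FGP
  updated: d(FGP,K)=131/3, d(FGP,R)=113/3, d(FGP,SW)=110/3, d(FGP,Z)=27
step 4: merge (K,SW) at d=13; branch lengths K→13/2, SW→9/2; new cluster KSW
  updated: d(FGP,KSW)=39, d(KSW,R)=133/3, d(KSW,Z)=38
step 5: merge (FGP,Z) at d=27; branch lengths FGP→7, Z→27/2; new cluster FGPZ
  updated: d(FGPZ,KSW)=155/4, d(FGPZ,R)=35
step 6: merge (FGPZ,R) at d=35; branch lengths FGPZ→4, R→35/2; new cluster FGPRZ
  updated: d(FGPRZ,KSW)=598/15
step 7: merge (FGPRZ,KSW) at d=598/15; branch lengths FGPRZ→73/30, KSW→403/30; new cluster FGKPRSWZ
final tree: (((((F:6,P:6):1/2,G:13/2):7,Z:27/2):4,R:35/2):73/30,(K:13/2,(S:2,W:2):9/2):403/30)
total length: 1378/15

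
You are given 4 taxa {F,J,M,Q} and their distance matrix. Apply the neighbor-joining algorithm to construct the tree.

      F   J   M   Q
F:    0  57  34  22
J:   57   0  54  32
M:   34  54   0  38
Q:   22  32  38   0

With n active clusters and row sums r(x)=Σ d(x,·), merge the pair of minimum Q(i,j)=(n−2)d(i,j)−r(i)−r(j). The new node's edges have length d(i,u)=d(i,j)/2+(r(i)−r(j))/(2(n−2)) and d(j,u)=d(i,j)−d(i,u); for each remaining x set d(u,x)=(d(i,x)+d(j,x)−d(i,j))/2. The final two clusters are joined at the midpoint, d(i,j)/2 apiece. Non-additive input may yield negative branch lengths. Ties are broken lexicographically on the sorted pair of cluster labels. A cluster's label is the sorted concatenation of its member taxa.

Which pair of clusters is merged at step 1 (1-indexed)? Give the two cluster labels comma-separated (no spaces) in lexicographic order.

1. join F+M (d=34, Q=-171) ⇒ FM; edges |F|=55/4, |M|=81/4
  updated: d(FM,J)=77/2, d(FM,Q)=13
2. join FM+J (d=77/2, Q=-167/2) ⇒ FJM; edges |FM|=39/4, |J|=115/4
  updated: d(FJM,Q)=13/4
3. join FJM+Q (d=13/4) ⇒ FJMQ; edges |FJM|=13/8, |Q|=13/8
final tree: (((F:55/4,M:81/4):39/4,J:115/4):13/8,Q:13/8)
total length: 303/4

F,M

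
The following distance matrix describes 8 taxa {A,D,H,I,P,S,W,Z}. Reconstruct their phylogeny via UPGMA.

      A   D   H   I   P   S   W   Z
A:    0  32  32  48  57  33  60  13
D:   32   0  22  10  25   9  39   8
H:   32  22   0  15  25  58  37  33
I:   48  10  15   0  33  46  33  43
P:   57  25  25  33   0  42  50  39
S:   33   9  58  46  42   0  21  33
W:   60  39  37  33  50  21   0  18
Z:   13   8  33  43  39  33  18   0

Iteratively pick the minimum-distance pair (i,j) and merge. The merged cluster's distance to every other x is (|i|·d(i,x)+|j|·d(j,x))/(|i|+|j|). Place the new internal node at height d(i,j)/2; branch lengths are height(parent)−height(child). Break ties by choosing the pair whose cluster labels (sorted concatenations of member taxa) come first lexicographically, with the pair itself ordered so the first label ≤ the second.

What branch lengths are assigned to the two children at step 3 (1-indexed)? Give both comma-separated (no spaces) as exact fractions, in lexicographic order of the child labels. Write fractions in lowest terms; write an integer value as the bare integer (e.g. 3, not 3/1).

1. join D+Z (d=8) ⇒ DZ; edges |D|=4, |Z|=4
  updated: d(A,DZ)=45/2, d(DZ,H)=55/2, d(DZ,I)=53/2, d(DZ,P)=32, d(DZ,S)=21, d(DZ,W)=57/2
2. join H+I (d=15) ⇒ HI; edges |H|=15/2, |I|=15/2
  updated: d(A,HI)=40, d(DZ,HI)=27, d(HI,P)=29, d(HI,S)=52, d(HI,W)=35
3. join DZ+S (d=21) ⇒ DSZ; edges |DZ|=13/2, |S|=21/2
  updated: d(A,DSZ)=26, d(DSZ,HI)=106/3, d(DSZ,P)=106/3, d(DSZ,W)=26
4. join A+DSZ (d=26) ⇒ ADSZ; edges |A|=13, |DSZ|=5/2
  updated: d(ADSZ,HI)=73/2, d(ADSZ,P)=163/4, d(ADSZ,W)=69/2
5. join HI+P (d=29) ⇒ HIP; edges |HI|=7, |P|=29/2
  updated: d(ADSZ,HIP)=455/12, d(HIP,W)=40
6. join ADSZ+W (d=69/2) ⇒ ADSWZ; edges |ADSZ|=17/4, |W|=69/4
  updated: d(ADSWZ,HIP)=115/3
7. join ADSWZ+HIP (d=115/3) ⇒ ADHIPSWZ; edges |ADSWZ|=23/12, |HIP|=14/3
final tree: (((A:13,((D:4,Z:4):13/2,S:21/2):5/2):17/4,W:69/4):23/12,((H:15/2,I:15/2):7,P:29/2):14/3)
total length: 1261/12

13/2,21/2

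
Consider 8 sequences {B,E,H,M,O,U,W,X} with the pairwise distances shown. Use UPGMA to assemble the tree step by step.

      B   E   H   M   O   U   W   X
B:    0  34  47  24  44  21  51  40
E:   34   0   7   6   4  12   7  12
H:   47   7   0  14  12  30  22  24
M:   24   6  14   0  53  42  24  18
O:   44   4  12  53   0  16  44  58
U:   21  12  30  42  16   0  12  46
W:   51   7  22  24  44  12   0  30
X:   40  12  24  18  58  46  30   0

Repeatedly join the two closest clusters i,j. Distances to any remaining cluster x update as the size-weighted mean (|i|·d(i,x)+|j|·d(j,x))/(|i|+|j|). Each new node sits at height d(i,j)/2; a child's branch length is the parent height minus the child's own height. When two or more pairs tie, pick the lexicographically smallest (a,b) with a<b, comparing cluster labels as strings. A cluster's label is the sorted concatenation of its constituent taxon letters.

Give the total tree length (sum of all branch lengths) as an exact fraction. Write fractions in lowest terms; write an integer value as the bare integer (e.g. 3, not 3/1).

35869/420

1. join E+O (d=4) ⇒ EO; edges |E|=2, |O|=2
  updated: d(B,EO)=39, d(EO,H)=19/2, d(EO,M)=59/2, d(EO,U)=14, d(EO,W)=51/2, d(EO,X)=35
2. join EO+H (d=19/2) ⇒ EHO; edges |EO|=11/4, |H|=19/4
  updated: d(B,EHO)=125/3, d(EHO,M)=73/3, d(EHO,U)=58/3, d(EHO,W)=73/3, d(EHO,X)=94/3
3. join U+W (d=12) ⇒ UW; edges |U|=6, |W|=6
  updated: d(B,UW)=36, d(EHO,UW)=131/6, d(M,UW)=33, d(UW,X)=38
4. join M+X (d=18) ⇒ MX; edges |M|=9, |X|=9
  updated: d(B,MX)=32, d(EHO,MX)=167/6, d(MX,UW)=71/2
5. join EHO+UW (d=131/6) ⇒ EHOUW; edges |EHO|=37/6, |UW|=59/12
  updated: d(B,EHOUW)=197/5, d(EHOUW,MX)=309/10
6. join EHOUW+MX (d=309/10) ⇒ EHMOUWX; edges |EHOUW|=68/15, |MX|=129/20
  updated: d(B,EHMOUWX)=261/7
7. join B+EHMOUWX (d=261/7) ⇒ BEHMOUWX; edges |B|=261/14, |EHMOUWX|=447/140
final tree: (B:261/14,((((E:2,O:2):11/4,H:19/4):37/6,(U:6,W:6):59/12):68/15,(M:9,X:9):129/20):447/140)
total length: 35869/420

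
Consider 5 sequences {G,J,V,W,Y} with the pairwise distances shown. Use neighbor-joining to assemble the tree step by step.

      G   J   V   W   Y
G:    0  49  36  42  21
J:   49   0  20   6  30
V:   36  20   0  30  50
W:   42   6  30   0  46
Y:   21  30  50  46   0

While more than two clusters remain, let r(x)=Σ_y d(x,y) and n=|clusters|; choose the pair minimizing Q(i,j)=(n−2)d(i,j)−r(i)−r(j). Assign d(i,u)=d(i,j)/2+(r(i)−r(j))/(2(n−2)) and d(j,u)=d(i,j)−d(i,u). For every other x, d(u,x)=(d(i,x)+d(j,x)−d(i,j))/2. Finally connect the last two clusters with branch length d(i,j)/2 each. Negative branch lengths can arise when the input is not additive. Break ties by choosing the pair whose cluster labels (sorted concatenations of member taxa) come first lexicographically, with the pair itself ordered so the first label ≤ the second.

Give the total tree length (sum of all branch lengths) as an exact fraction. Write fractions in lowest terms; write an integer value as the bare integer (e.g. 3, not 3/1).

1. join G+Y (d=21, Q=-232) ⇒ GY; edges |G|=32/3, |Y|=31/3
  updated: d(GY,J)=29, d(GY,V)=65/2, d(GY,W)=67/2
2. join GY+V (d=65/2, Q=-225/2) ⇒ GVY; edges |GY|=155/8, |V|=105/8
  updated: d(GVY,J)=33/4, d(GVY,W)=31/2
3. join GVY+J (d=33/4, Q=-119/4) ⇒ GJVY; edges |GVY|=71/8, |J|=-5/8
  updated: d(GJVY,W)=53/8
4. join GJVY+W (d=53/8) ⇒ GJVWY; edges |GJVY|=53/16, |W|=53/16
final tree: ((((G:32/3,Y:31/3):155/8,V:105/8):71/8,J:-5/8):53/16,W:53/16)
total length: 547/8

547/8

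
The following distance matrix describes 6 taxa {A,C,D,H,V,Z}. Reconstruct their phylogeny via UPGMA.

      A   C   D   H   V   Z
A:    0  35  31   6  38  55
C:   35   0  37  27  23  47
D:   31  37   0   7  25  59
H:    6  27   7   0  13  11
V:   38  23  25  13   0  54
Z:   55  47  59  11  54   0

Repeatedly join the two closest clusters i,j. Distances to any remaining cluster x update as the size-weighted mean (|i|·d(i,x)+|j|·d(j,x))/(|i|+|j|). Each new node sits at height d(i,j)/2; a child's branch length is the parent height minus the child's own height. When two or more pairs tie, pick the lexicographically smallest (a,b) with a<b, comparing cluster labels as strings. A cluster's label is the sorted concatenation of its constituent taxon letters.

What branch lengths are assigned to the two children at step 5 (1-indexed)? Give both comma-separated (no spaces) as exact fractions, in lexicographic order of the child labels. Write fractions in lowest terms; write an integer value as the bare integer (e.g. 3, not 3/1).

481/60,113/5

1. join A+H (d=6) ⇒ AH; edges |A|=3, |H|=3
  updated: d(AH,C)=31, d(AH,D)=19, d(AH,V)=51/2, d(AH,Z)=33
2. join AH+D (d=19) ⇒ ADH; edges |AH|=13/2, |D|=19/2
  updated: d(ADH,C)=33, d(ADH,V)=76/3, d(ADH,Z)=125/3
3. join C+V (d=23) ⇒ CV; edges |C|=23/2, |V|=23/2
  updated: d(ADH,CV)=175/6, d(CV,Z)=101/2
4. join ADH+CV (d=175/6) ⇒ ACDHV; edges |ADH|=61/12, |CV|=37/12
  updated: d(ACDHV,Z)=226/5
5. join ACDHV+Z (d=226/5) ⇒ ACDHVZ; edges |ACDHV|=481/60, |Z|=113/5
final tree: ((((A:3,H:3):13/2,D:19/2):61/12,(C:23/2,V:23/2):37/12):481/60,Z:113/5)
total length: 5027/60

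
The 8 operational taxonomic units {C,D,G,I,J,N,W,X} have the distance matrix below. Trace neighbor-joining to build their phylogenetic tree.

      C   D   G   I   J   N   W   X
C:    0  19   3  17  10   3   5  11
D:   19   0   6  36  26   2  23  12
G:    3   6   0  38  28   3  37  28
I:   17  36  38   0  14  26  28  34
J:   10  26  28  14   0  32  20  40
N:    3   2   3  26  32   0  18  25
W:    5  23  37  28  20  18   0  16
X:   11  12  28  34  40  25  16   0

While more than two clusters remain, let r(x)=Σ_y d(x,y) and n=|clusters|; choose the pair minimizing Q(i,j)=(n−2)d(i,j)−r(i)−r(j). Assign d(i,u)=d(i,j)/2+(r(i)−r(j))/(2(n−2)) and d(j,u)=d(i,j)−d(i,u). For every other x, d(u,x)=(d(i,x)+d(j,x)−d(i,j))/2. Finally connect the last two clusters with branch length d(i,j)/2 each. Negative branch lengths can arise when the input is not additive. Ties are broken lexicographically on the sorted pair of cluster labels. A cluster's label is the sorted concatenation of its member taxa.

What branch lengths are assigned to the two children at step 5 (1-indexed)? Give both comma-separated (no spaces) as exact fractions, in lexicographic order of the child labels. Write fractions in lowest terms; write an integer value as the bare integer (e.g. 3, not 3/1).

step 1: merge (I,J) at d=14, Q=-279; branch lengths I→107/12, J→61/12; new cluster IJ
  updated: d(C,IJ)=13/2, d(D,IJ)=24, d(G,IJ)=26, d(IJ,N)=22, d(IJ,W)=17, d(IJ,X)=30
step 2: merge (G,N) at d=3, Q=-161; branch lengths G→9/2, N→-3/2; new cluster GN
  updated: d(C,GN)=3/2, d(D,GN)=5/2, d(GN,IJ)=45/2, d(GN,W)=26, d(GN,X)=25
step 3: merge (D,GN) at d=5/2, Q=-148; branch lengths D→13/8, GN→7/8; new cluster DGN
  updated: d(C,DGN)=9, d(DGN,IJ)=22, d(DGN,W)=93/4, d(DGN,X)=69/4
step 4: merge (DGN,X) at d=69/4, Q=-94; branch lengths DGN→49/6, X→109/12; new cluster DGNX
  updated: d(C,DGNX)=11/8, d(DGNX,IJ)=139/8, d(DGNX,W)=11
step 5: merge (C,IJ) at d=13/2, Q=-163/4; branch lengths C→-15/4, IJ→41/4; new cluster CIJ
  updated: d(CIJ,DGNX)=49/8, d(CIJ,W)=31/4
step 6: merge (CIJ,DGNX) at d=49/8, Q=-199/8; branch lengths CIJ→23/16, DGNX→75/16; new cluster CDGIJNX
  updated: d(CDGIJNX,W)=101/16
step 7: merge (CDGIJNX,W) at d=101/16; branch lengths CDGIJNX→101/32, W→101/32; new cluster CDGIJNWX
final tree: (((C:-15/4,(I:107/12,J:61/12):41/4):23/16,((D:13/8,(G:9/2,N:-3/2):7/8):49/6,X:109/12):75/16):101/32,W:101/32)
total length: 891/16

-15/4,41/4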